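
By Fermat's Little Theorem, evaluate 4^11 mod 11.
By Fermat: 4^{10} ≡ 1 (mod 11). So 4^{11} = 4^{10} · 4^{1} ≡ 4^{1} ≡ 4 (mod 11)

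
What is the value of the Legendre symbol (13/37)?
(13/37) = 13^{18} mod 37 = -1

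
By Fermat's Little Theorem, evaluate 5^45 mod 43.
By Fermat: 5^{42} ≡ 1 (mod 43). So 5^{45} = 5^{42} · 5^{3} ≡ 5^{3} ≡ 39 (mod 43)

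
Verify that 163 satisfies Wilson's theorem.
(162)! mod 163 = 162. Since this equals -1 (mod 163), Wilson confirms 163 is prime.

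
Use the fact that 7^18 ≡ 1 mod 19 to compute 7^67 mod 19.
By Fermat: 7^{18} ≡ 1 mod 19. 67 = 3×18 + 13. So 7^{67} ≡ 7^{13} ≡ 7 mod 19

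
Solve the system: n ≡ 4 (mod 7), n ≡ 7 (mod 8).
M = 7 × 8 = 56. M₁ = 8, y₁ ≡ 1 (mod 7). M₂ = 7, y₂ ≡ 7 (mod 8). n = 4×8×1 + 7×7×7 ≡ 39 (mod 56)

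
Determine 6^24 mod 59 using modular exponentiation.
By repeated squaring (mod 59): 6^{1}≡6, 6^{2}≡36, 6^{4}≡57, 6^{8}≡4, 6^{16}≡16. Then 6^{24} = 6^{16+8} ≡ 16 × 4 ≡ 5 (mod 59)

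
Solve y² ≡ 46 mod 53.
The square roots of 46 mod 53 are 24 and 29. Verify: 24² = 576 ≡ 46 mod 53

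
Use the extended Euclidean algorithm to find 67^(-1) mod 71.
Extended GCD: 67(-18) + 71(17) = 1. So 67^(-1) ≡ -18 ≡ 53 (mod 71). Verify: 67 × 53 = 3551 ≡ 1 (mod 71)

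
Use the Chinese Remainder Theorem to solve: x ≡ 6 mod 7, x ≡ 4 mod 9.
M = 7 × 9 = 63. M₁ = 9, y₁ ≡ 4 mod 7. M₂ = 7, y₂ ≡ 4 mod 9. x = 6×9×4 + 4×7×4 ≡ 13 mod 63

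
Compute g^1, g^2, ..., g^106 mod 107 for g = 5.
5^1, 5^2, ..., 5^{106} mod 107: [5, 25, 18, 90, 22, 3, 15, 75, 54, 56, 66, 9, 45, 11, 55, 61, 91, 27, 28, 33, 58, 76, 59, 81, 84, 99, 67, 14, 70, 29, 38, 83, 94, 42, 103, 87, 7, 35, 68, 19, 95, 47, 21, 105, 97, 57, 71, 34, 63, 101, 77, 64, 106, 102, 82, 89, 17, 85, 104, 92, 32, 53, 51, 41, 98, 62, 96, 52, 46, 16, 80, 79, 74, 49, 31, 48, 26, 23, 8, 40, 93, 37, 78, 69, 24, 13, 65, 4, 20, 100, 72, 39, 88, 12, 60, 86, 2, 10, 50, 36, 73, 44, 6, 30, 43, 1]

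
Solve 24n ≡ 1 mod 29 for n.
Since 29 is prime, by Fermat 24^(-1) ≡ 24^{27} ≡ 23 mod 29. Verify: 24 × 23 = 552 ≡ 1 mod 29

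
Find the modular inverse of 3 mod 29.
Since 29 is prime, by Fermat 3^(-1) ≡ 3^{27} ≡ 10 mod 29. Verify: 3 × 10 = 30 ≡ 1 mod 29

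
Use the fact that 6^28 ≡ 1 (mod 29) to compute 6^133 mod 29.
By Fermat: 6^{28} ≡ 1 (mod 29). 133 = 4×28 + 21. So 6^{133} ≡ 6^{21} ≡ 28 (mod 29)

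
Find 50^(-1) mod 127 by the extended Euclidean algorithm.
Extended GCD: 50(-33) + 127(13) = 1. So 50^(-1) ≡ -33 ≡ 94 mod 127. Verify: 50 × 94 = 4700 ≡ 1 mod 127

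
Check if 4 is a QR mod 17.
By Euler's criterion: 4^{8} ≡ 1 mod 17. Since this equals 1, 4 is a QR.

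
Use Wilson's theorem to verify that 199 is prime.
(198)! mod 199 = 198. Since this equals -1 mod 199, Wilson confirms 199 is prime.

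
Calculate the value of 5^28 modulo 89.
By repeated squaring (mod 89): 5^{1}≡5, 5^{2}≡25, 5^{4}≡2, 5^{8}≡4, 5^{16}≡16. Then 5^{28} = 5^{16+8+4} ≡ 16 × 4 × 2 ≡ 39 (mod 89)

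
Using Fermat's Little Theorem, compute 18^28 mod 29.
By Fermat's Little Theorem, 18^{28} ≡ 1 (mod 29) since 29 is prime and gcd(18, 29) = 1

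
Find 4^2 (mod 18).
4^{2} = 16 ≡ 16 (mod 18)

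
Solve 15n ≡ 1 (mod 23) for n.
Since 23 is prime, by Fermat 15^(-1) ≡ 15^{21} ≡ 20 (mod 23). Verify: 15 × 20 = 300 ≡ 1 (mod 23)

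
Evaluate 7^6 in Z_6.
By repeated squaring (mod 6): 7^{1}≡1, 7^{2}≡1, 7^{4}≡1. Then 7^{6} = 7^{4+2} ≡ 1 × 1 ≡ 1 (mod 6)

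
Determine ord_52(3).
Powers of 3 mod 52: 3^1≡3, 3^2≡9, 3^3≡27, 3^4≡29, 3^5≡35, 3^6≡1. Order = 6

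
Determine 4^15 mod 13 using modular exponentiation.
Using Fermat: 4^{12} ≡ 1 mod 13. 15 ≡ 3 mod 12. So 4^{15} ≡ 4^{3} ≡ 12 mod 13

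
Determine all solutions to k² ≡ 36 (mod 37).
The square roots of 36 mod 37 are 6 and 31. Verify: 6² = 36 ≡ 36 (mod 37)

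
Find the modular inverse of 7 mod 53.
Since 53 is prime, by Fermat 7^(-1) ≡ 7^{51} ≡ 38 (mod 53). Verify: 7 × 38 = 266 ≡ 1 (mod 53)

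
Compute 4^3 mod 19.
4^{3} = 64 ≡ 7 mod 19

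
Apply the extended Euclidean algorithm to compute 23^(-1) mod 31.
Extended GCD: 23(-4) + 31(3) = 1. So 23^(-1) ≡ -4 ≡ 27 (mod 31). Verify: 23 × 27 = 621 ≡ 1 (mod 31)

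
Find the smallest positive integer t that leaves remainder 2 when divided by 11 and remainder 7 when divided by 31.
M = 11 × 31 = 341. M₁ = 31, y₁ ≡ 5 mod 11. M₂ = 11, y₂ ≡ 17 mod 31. t = 2×31×5 + 7×11×17 ≡ 255 mod 341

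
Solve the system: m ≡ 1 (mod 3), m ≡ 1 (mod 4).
M = 3 × 4 = 12. M₁ = 4, y₁ ≡ 1 (mod 3). M₂ = 3, y₂ ≡ 3 (mod 4). m = 1×4×1 + 1×3×3 ≡ 1 (mod 12)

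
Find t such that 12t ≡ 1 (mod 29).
Since 29 is prime, by Fermat 12^(-1) ≡ 12^{27} ≡ 17 (mod 29). Verify: 12 × 17 = 204 ≡ 1 (mod 29)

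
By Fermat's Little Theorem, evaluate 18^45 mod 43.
By Fermat: 18^{42} ≡ 1 mod 43. So 18^{45} = 18^{42} · 18^{3} ≡ 18^{3} ≡ 27 mod 43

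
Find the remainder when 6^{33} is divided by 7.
By Fermat: 6^{6} ≡ 1 (mod 7). 33 = 5×6 + 3. So 6^{33} ≡ 6^{3} ≡ 6 (mod 7)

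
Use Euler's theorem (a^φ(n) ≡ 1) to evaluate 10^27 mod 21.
By Euler: 10^{12} ≡ 1 (mod 21) since gcd(10, 21) = 1. 27 = 2×12 + 3. So 10^{27} ≡ 10^{3} ≡ 13 (mod 21)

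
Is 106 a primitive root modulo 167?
ord_167(106) divides 166. For each prime q|166: 106^{83}≡166, 106^{2}≡47, none ≡ 1. So 106 has order 166 and is a primitive root mod 167.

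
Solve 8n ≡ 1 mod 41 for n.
Since 41 is prime, by Fermat 8^(-1) ≡ 8^{39} ≡ 36 mod 41. Verify: 8 × 36 = 288 ≡ 1 mod 41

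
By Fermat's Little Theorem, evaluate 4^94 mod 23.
By Fermat: 4^{22} ≡ 1 (mod 23). 94 = 4×22 + 6. So 4^{94} ≡ 4^{6} ≡ 2 (mod 23)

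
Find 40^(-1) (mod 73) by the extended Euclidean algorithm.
Extended GCD: 40(-31) + 73(17) = 1. So 40^(-1) ≡ -31 ≡ 42 (mod 73). Verify: 40 × 42 = 1680 ≡ 1 (mod 73)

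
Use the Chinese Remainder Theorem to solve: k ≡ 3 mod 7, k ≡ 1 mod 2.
M = 7 × 2 = 14. M₁ = 2, y₁ ≡ 4 mod 7. M₂ = 7, y₂ ≡ 1 mod 2. k = 3×2×4 + 1×7×1 ≡ 3 mod 14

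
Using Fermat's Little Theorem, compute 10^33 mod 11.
By Fermat: 10^{10} ≡ 1 (mod 11). 33 = 3×10 + 3. So 10^{33} ≡ 10^{3} ≡ 10 (mod 11)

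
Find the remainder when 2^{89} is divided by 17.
By Fermat: 2^{16} ≡ 1 mod 17. 89 = 5×16 + 9. So 2^{89} ≡ 2^{9} ≡ 2 mod 17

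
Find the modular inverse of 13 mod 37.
Since 37 is prime, by Fermat 13^(-1) ≡ 13^{35} ≡ 20 (mod 37). Verify: 13 × 20 = 260 ≡ 1 (mod 37)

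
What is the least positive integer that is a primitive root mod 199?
g = 3. For each prime q|198: 3^{99}≡198, 3^{66}≡106, 3^{18}≡125, none ≡ 1, so ord_199(3) = 198 and 3 is a primitive root.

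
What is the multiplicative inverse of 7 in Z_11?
Since 11 is prime, by Fermat 7^(-1) ≡ 7^{9} ≡ 8 (mod 11). Verify: 7 × 8 = 56 ≡ 1 (mod 11)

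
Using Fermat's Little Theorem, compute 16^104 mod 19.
By Fermat: 16^{18} ≡ 1 (mod 19). 104 = 5×18 + 14. So 16^{104} ≡ 16^{14} ≡ 4 (mod 19)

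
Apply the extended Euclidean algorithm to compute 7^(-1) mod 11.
Extended GCD: 7(-3) + 11(2) = 1. So 7^(-1) ≡ -3 ≡ 8 (mod 11). Verify: 7 × 8 = 56 ≡ 1 (mod 11)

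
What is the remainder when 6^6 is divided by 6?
By repeated squaring mod 6: 6^{1}≡0, 6^{2}≡0, 6^{4}≡0. Then 6^{6} = 6^{4+2} ≡ 0 × 0 ≡ 0 mod 6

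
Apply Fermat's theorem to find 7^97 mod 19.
By Fermat: 7^{18} ≡ 1 mod 19. 97 = 5×18 + 7. So 7^{97} ≡ 7^{7} ≡ 7 mod 19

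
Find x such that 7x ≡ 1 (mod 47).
Since 47 is prime, by Fermat 7^(-1) ≡ 7^{45} ≡ 27 (mod 47). Verify: 7 × 27 = 189 ≡ 1 (mod 47)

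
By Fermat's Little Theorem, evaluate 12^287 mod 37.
By Fermat: 12^{36} ≡ 1 (mod 37). 287 ≡ 35 (mod 36). So 12^{287} ≡ 12^{35} ≡ 34 (mod 37)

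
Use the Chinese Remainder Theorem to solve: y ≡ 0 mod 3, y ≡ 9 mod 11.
M = 3 × 11 = 33. M₁ = 11, y₁ ≡ 2 mod 3. M₂ = 3, y₂ ≡ 4 mod 11. y = 0×11×2 + 9×3×4 ≡ 9 mod 33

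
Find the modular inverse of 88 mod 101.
Since 101 is prime, by Fermat 88^(-1) ≡ 88^{99} ≡ 31 (mod 101). Verify: 88 × 31 = 2728 ≡ 1 (mod 101)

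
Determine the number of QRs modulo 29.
The squaring map on Z_29* is 2-to-1, so there are (28)/2 = 14 QRs.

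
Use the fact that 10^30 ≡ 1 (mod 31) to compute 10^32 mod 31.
By Fermat: 10^{30} ≡ 1 (mod 31). So 10^{32} = 10^{30} · 10^{2} ≡ 10^{2} ≡ 7 (mod 31)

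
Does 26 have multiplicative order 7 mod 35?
Powers of 26 mod 35: 26^1≡26, 26^2≡11, 26^3≡6, 26^4≡16, 26^5≡31, 26^6≡1. Already 26^6≡1, so the order is 6 < 7. No, the actual order is 6.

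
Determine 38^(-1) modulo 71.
Since 71 is prime, by Fermat 38^(-1) ≡ 38^{69} ≡ 43 mod 71. Verify: 38 × 43 = 1634 ≡ 1 mod 71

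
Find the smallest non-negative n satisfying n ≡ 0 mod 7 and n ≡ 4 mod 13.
M = 7 × 13 = 91. M₁ = 13, y₁ ≡ 6 mod 7. M₂ = 7, y₂ ≡ 2 mod 13. n = 0×13×6 + 4×7×2 ≡ 56 mod 91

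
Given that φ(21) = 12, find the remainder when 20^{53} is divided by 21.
By Euler: 20^{12} ≡ 1 mod 21 since gcd(20, 21) = 1. 53 = 4×12 + 5. So 20^{53} ≡ 20^{5} ≡ 20 mod 21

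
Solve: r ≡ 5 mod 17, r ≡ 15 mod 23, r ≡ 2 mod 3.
M = 17 × 23 × 3 = 1173. M₁ = 69, y₁ ≡ 1 mod 17. M₂ = 51, y₂ ≡ 14 mod 23. M₃ = 391, y₃ ≡ 1 mod 3. r = 5×69×1 + 15×51×14 + 2×391×1 ≡ 107 mod 1173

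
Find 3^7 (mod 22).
By repeated squaring (mod 22): 3^{1}≡3, 3^{2}≡9, 3^{4}≡15. Then 3^{7} = 3^{4+2+1} ≡ 15 × 9 × 3 ≡ 9 (mod 22)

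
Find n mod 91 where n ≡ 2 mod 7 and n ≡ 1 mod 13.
M = 7 × 13 = 91. M₁ = 13, y₁ ≡ 6 mod 7. M₂ = 7, y₂ ≡ 2 mod 13. n = 2×13×6 + 1×7×2 ≡ 79 mod 91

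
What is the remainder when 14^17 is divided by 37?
By repeated squaring (mod 37): 14^{1}≡14, 14^{2}≡11, 14^{4}≡10, 14^{8}≡26, 14^{16}≡10. Then 14^{17} = 14^{16+1} ≡ 10 × 14 ≡ 29 (mod 37)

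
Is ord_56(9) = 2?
Powers of 9 mod 56: 9^1≡9, 9^2≡25, 9^3≡1. 9^2≡25≢1, so ord ≠ 2. No, the actual order is 3.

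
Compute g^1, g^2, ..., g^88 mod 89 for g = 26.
26^1, 26^2, ..., 26^{88} mod 89: [26, 53, 43, 50, 54, 69, 14, 8, 30, 68, 77, 44, 76, 18, 23, 64, 62, 10, 82, 85, 74, 55, 6, 67, 51, 80, 33, 57, 58, 84, 48, 2, 52, 17, 86, 11, 19, 49, 28, 16, 60, 47, 65, 88, 63, 36, 46, 39, 35, 20, 75, 81, 59, 21, 12, 45, 13, 71, 66, 25, 27, 79, 7, 4, 15, 34, 83, 22, 38, 9, 56, 32, 31, 5, 41, 87, 37, 72, 3, 78, 70, 40, 61, 73, 29, 42, 24, 1]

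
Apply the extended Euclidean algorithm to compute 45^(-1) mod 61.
Extended GCD: 45(19) + 61(-14) = 1. So 45^(-1) ≡ 19 mod 61. Verify: 45 × 19 = 855 ≡ 1 mod 61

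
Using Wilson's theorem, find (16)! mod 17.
By Wilson's theorem, (16)! ≡ -1 ≡ 16 mod 17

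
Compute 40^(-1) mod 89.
Since 89 is prime, by Fermat 40^(-1) ≡ 40^{87} ≡ 69 mod 89. Verify: 40 × 69 = 2760 ≡ 1 mod 89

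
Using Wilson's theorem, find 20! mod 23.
(22)! = (20)! × (21) × (22) ≡ -1 mod 23. So (20)! ≡ -1 × [(22)(21)]^(-1) ≡ 11 mod 23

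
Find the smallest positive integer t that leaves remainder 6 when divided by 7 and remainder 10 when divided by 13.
M = 7 × 13 = 91. M₁ = 13, y₁ ≡ 6 mod 7. M₂ = 7, y₂ ≡ 2 mod 13. t = 6×13×6 + 10×7×2 ≡ 62 mod 91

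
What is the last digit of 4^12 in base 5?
Using Fermat: 4^{4} ≡ 1 (mod 5). 12 ≡ 0 (mod 4). So 4^{12} ≡ 4^{0} ≡ 1 (mod 5)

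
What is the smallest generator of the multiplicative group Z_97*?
g = 5. Powers: [5, 25, 28, 43, 21, 8, 40, 6, ...] generates all 96 non-zero residues.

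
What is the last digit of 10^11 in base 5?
By repeated squaring (mod 5): 10^{1}≡0, 10^{2}≡0, 10^{4}≡0, 10^{8}≡0. Then 10^{11} = 10^{8+2+1} ≡ 0 × 0 × 0 ≡ 0 (mod 5)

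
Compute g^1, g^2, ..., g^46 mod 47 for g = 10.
10^1, 10^2, ..., 10^{46} mod 47: [10, 6, 13, 36, 31, 28, 45, 27, 35, 21, 22, 32, 38, 4, 40, 24, 5, 3, 30, 18, 39, 14, 46, 37, 41, 34, 11, 16, 19, 2, 20, 12, 26, 25, 15, 9, 43, 7, 23, 42, 44, 17, 29, 8, 33, 1]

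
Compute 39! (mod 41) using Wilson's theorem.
(40)! = (39)! × (40) ≡ -1 (mod 41). So (39)! ≡ -1 × (40)^(-1) ≡ (-1)×(-1) = 1 (mod 41)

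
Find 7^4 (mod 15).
7^{4} = 2401 ≡ 1 (mod 15)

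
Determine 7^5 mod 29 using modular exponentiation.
By repeated squaring mod 29: 7^{1}≡7, 7^{2}≡20, 7^{4}≡23. Then 7^{5} = 7^{4+1} ≡ 23 × 7 ≡ 16 mod 29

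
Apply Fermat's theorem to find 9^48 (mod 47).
By Fermat: 9^{46} ≡ 1 (mod 47). So 9^{48} = 9^{46} · 9^{2} ≡ 9^{2} ≡ 34 (mod 47)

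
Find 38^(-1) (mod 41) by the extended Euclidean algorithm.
Extended GCD: 38(-14) + 41(13) = 1. So 38^(-1) ≡ -14 ≡ 27 (mod 41). Verify: 38 × 27 = 1026 ≡ 1 (mod 41)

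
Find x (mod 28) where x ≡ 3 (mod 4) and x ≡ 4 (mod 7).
M = 4 × 7 = 28. M₁ = 7, y₁ ≡ 3 (mod 4). M₂ = 4, y₂ ≡ 2 (mod 7). x = 3×7×3 + 4×4×2 ≡ 11 (mod 28)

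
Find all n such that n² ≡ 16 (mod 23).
The square roots of 16 mod 23 are 4 and 19. Verify: 4² = 16 ≡ 16 (mod 23)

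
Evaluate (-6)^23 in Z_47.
By repeated squaring mod 47: (-6)^{1}≡41, (-6)^{2}≡36, (-6)^{4}≡27, (-6)^{8}≡24, (-6)^{16}≡12. Then (-6)^{23} = (-6)^{16+4+2+1} ≡ 12 × 27 × 36 × 41 ≡ 46 mod 47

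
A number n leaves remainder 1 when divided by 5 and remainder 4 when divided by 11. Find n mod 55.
M = 5 × 11 = 55. M₁ = 11, y₁ ≡ 1 mod 5. M₂ = 5, y₂ ≡ 9 mod 11. n = 1×11×1 + 4×5×9 ≡ 26 mod 55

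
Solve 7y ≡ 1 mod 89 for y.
Since 89 is prime, by Fermat 7^(-1) ≡ 7^{87} ≡ 51 mod 89. Verify: 7 × 51 = 357 ≡ 1 mod 89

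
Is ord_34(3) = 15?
Powers of 3 mod 34: 3^1≡3, 3^2≡9, 3^3≡27, 3^4≡13, 3^5≡5, 3^6≡15, 3^7≡11, 3^8≡33, 3^9≡31, 3^10≡25, 3^11≡7, 3^12≡21, 3^13≡29, 3^14≡19, 3^15≡23, 3^16≡1. 3^15≡23≢1, so ord ≠ 15. No, the actual order is 16.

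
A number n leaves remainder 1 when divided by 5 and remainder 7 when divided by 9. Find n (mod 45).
M = 5 × 9 = 45. M₁ = 9, y₁ ≡ 4 (mod 5). M₂ = 5, y₂ ≡ 2 (mod 9). n = 1×9×4 + 7×5×2 ≡ 16 (mod 45)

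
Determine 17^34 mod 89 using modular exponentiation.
By repeated squaring mod 89: 17^{1}≡17, 17^{2}≡22, 17^{4}≡39, 17^{8}≡8, 17^{16}≡64, 17^{32}≡2. Then 17^{34} = 17^{32+2} ≡ 2 × 22 ≡ 44 mod 89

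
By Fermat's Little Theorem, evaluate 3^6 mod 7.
By Fermat's Little Theorem, 3^{6} ≡ 1 (mod 7) since 7 is prime and gcd(3, 7) = 1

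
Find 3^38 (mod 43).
By repeated squaring (mod 43): 3^{1}≡3, 3^{2}≡9, 3^{4}≡38, 3^{8}≡25, 3^{16}≡23, 3^{32}≡13. Then 3^{38} = 3^{32+4+2} ≡ 13 × 38 × 9 ≡ 17 (mod 43)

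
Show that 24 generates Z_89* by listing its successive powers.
24^1, 24^2, ..., 24^{88} mod 89: [24, 42, 29, 73, 61, 40, 70, 78, 3, 72, 37, 87, 41, 5, 31, 32, 56, 9, 38, 22, 83, 34, 15, 4, 7, 79, 27, 25, 66, 71, 13, 45, 12, 21, 59, 81, 75, 20, 35, 39, 46, 36, 63, 88, 65, 47, 60, 16, 28, 49, 19, 11, 86, 17, 52, 2, 48, 84, 58, 57, 33, 80, 51, 67, 6, 55, 74, 85, 82, 10, 62, 64, 23, 18, 76, 44, 77, 68, 30, 8, 14, 69, 54, 50, 43, 53, 26, 1]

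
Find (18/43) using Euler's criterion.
(18/43) = 18^{21} mod 43 = -1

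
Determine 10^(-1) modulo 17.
Since 17 is prime, by Fermat 10^(-1) ≡ 10^{15} ≡ 12 (mod 17). Verify: 10 × 12 = 120 ≡ 1 (mod 17)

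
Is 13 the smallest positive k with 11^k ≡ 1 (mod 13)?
Powers of 11 mod 13: 11^1≡11, 11^2≡4, 11^3≡5, 11^4≡3, 11^5≡7, 11^6≡12, 11^7≡2, 11^8≡9, 11^9≡8, 11^10≡10, 11^11≡6, 11^12≡1. Already 11^12≡1, so the order is 12 < 13. No, the actual order is 12.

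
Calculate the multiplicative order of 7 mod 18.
Powers of 7 mod 18: 7^1≡7, 7^2≡13, 7^3≡1. So the order of 7 is 3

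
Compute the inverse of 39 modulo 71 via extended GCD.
Extended GCD: 39(-20) + 71(11) = 1. So 39^(-1) ≡ -20 ≡ 51 (mod 71). Verify: 39 × 51 = 1989 ≡ 1 (mod 71)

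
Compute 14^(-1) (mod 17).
Since 17 is prime, by Fermat 14^(-1) ≡ 14^{15} ≡ 11 (mod 17). Verify: 14 × 11 = 154 ≡ 1 (mod 17)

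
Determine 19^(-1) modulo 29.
Since 29 is prime, by Fermat 19^(-1) ≡ 19^{27} ≡ 26 mod 29. Verify: 19 × 26 = 494 ≡ 1 mod 29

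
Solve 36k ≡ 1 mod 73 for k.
Since 73 is prime, by Fermat 36^(-1) ≡ 36^{71} ≡ 71 mod 73. Verify: 36 × 71 = 2556 ≡ 1 mod 73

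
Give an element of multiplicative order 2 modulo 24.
5 has order 2 mod 24 since 5^{2} ≡ 1 (mod 24) and no smaller power works.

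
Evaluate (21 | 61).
(21/61) = 21^{30} mod 61 = -1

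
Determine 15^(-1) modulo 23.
Since 23 is prime, by Fermat 15^(-1) ≡ 15^{21} ≡ 20 mod 23. Verify: 15 × 20 = 300 ≡ 1 mod 23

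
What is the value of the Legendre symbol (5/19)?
(5/19) = 5^{9} mod 19 = 1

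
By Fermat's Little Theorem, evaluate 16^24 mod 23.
By Fermat: 16^{22} ≡ 1 mod 23. So 16^{24} = 16^{22} · 16^{2} ≡ 16^{2} ≡ 3 mod 23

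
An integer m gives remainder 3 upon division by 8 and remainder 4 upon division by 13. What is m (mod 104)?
M = 8 × 13 = 104. M₁ = 13, y₁ ≡ 5 (mod 8). M₂ = 8, y₂ ≡ 5 (mod 13). m = 3×13×5 + 4×8×5 ≡ 43 (mod 104)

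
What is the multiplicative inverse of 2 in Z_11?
Since 11 is prime, by Fermat 2^(-1) ≡ 2^{9} ≡ 6 (mod 11). Verify: 2 × 6 = 12 ≡ 1 (mod 11)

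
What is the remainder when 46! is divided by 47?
By Wilson's theorem, (46)! ≡ -1 ≡ 46 mod 47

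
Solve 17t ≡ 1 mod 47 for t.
Since 47 is prime, by Fermat 17^(-1) ≡ 17^{45} ≡ 36 mod 47. Verify: 17 × 36 = 612 ≡ 1 mod 47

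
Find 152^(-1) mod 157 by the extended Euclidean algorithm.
Extended GCD: 152(-63) + 157(61) = 1. So 152^(-1) ≡ -63 ≡ 94 mod 157. Verify: 152 × 94 = 14288 ≡ 1 mod 157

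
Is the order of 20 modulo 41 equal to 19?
Powers of 20 mod 41: 20^1≡20, 20^2≡31, 20^3≡5, 20^4≡18, 20^5≡32, 20^6≡25, 20^7≡8, 20^8≡37, 20^9≡2, 20^10≡40, 20^11≡21, 20^12≡10, 20^13≡36, 20^14≡23, 20^15≡9, 20^16≡16, 20^17≡33, 20^18≡4, 20^19≡39, 20^20≡1. 20^19≡39≢1, so ord ≠ 19. No, the actual order is 20.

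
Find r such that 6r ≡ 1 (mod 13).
Since 13 is prime, by Fermat 6^(-1) ≡ 6^{11} ≡ 11 (mod 13). Verify: 6 × 11 = 66 ≡ 1 (mod 13)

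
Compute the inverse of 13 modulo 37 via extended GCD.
Extended GCD: 13(-17) + 37(6) = 1. So 13^(-1) ≡ -17 ≡ 20 mod 37. Verify: 13 × 20 = 260 ≡ 1 mod 37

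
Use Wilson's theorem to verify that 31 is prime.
(30)! mod 31 = 30. Since this equals -1 mod 31, Wilson confirms 31 is prime.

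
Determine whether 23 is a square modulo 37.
By Euler's criterion: 23^{18} ≡ 36 mod 37. Since this equals -1 (≡ 36), 23 is not a QR.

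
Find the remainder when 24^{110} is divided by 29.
By Fermat: 24^{28} ≡ 1 mod 29. 110 = 3×28 + 26. So 24^{110} ≡ 24^{26} ≡ 7 mod 29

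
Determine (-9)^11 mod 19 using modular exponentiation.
By repeated squaring (mod 19): (-9)^{1}≡10, (-9)^{2}≡5, (-9)^{4}≡6, (-9)^{8}≡17. Then (-9)^{11} = (-9)^{8+2+1} ≡ 17 × 5 × 10 ≡ 14 (mod 19)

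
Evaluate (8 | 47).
(8/47) = 8^{23} mod 47 = 1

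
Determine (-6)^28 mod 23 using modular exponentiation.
Using Fermat: (-6)^{22} ≡ 1 (mod 23). 28 ≡ 6 (mod 22). So (-6)^{28} ≡ (-6)^{6} ≡ 12 (mod 23)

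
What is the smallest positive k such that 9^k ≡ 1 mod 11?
Powers of 9 mod 11: 9^1≡9, 9^2≡4, 9^3≡3, 9^4≡5, 9^5≡1. Order = 5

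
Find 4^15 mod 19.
By repeated squaring mod 19: 4^{1}≡4, 4^{2}≡16, 4^{4}≡9, 4^{8}≡5. Then 4^{15} = 4^{8+4+2+1} ≡ 5 × 9 × 16 × 4 ≡ 11 mod 19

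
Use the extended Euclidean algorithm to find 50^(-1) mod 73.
Extended GCD: 50(19) + 73(-13) = 1. So 50^(-1) ≡ 19 (mod 73). Verify: 50 × 19 = 950 ≡ 1 (mod 73)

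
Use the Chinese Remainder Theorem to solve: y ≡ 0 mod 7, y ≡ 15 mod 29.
M = 7 × 29 = 203. M₁ = 29, y₁ ≡ 1 mod 7. M₂ = 7, y₂ ≡ 25 mod 29. y = 0×29×1 + 15×7×25 ≡ 189 mod 203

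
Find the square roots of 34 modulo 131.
The square roots of 34 mod 131 are 77 and 54. Verify: 77² = 5929 ≡ 34 (mod 131)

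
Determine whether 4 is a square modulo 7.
By Euler's criterion: 4^{3} ≡ 1 (mod 7). Since this equals 1, 4 is a QR.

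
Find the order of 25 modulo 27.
Powers of 25 mod 27: 25^1≡25, 25^2≡4, 25^3≡19, 25^4≡16, 25^5≡22, 25^6≡10, 25^7≡7, 25^8≡13, 25^9≡1. ord_27(25) = 9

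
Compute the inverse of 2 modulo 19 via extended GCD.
Extended GCD: 2(-9) + 19(1) = 1. So 2^(-1) ≡ -9 ≡ 10 mod 19. Verify: 2 × 10 = 20 ≡ 1 mod 19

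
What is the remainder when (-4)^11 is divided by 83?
By repeated squaring mod 83: (-4)^{1}≡79, (-4)^{2}≡16, (-4)^{4}≡7, (-4)^{8}≡49. Then (-4)^{11} = (-4)^{8+2+1} ≡ 49 × 16 × 79 ≡ 18 mod 83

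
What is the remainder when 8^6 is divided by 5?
Using Fermat: 8^{4} ≡ 1 mod 5. 6 ≡ 2 mod 4. So 8^{6} ≡ 8^{2} ≡ 4 mod 5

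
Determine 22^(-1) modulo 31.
Since 31 is prime, by Fermat 22^(-1) ≡ 22^{29} ≡ 24 mod 31. Verify: 22 × 24 = 528 ≡ 1 mod 31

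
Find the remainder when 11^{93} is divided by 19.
By Fermat: 11^{18} ≡ 1 (mod 19). 93 = 5×18 + 3. So 11^{93} ≡ 11^{3} ≡ 1 (mod 19)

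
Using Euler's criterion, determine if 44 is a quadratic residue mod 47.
By Euler's criterion: 44^{23} ≡ 46 mod 47. Since this equals -1 (≡ 46), 44 is not a QR.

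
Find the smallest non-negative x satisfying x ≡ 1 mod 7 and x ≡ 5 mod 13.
M = 7 × 13 = 91. M₁ = 13, y₁ ≡ 6 mod 7. M₂ = 7, y₂ ≡ 2 mod 13. x = 1×13×6 + 5×7×2 ≡ 57 mod 91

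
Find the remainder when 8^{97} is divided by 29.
By Fermat: 8^{28} ≡ 1 (mod 29). 97 = 3×28 + 13. So 8^{97} ≡ 8^{13} ≡ 18 (mod 29)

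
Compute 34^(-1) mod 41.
Since 41 is prime, by Fermat 34^(-1) ≡ 34^{39} ≡ 35 mod 41. Verify: 34 × 35 = 1190 ≡ 1 mod 41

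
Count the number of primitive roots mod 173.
There are φ(173-1) = φ(172) = 84 primitive roots modulo 173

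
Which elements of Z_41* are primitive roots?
There are φ(40) = 16 primitive roots mod 41: {6, 7, 11, 12, 13, 15, 17, 19, 22, 24, 26, 28, 29, 30, 34, 35}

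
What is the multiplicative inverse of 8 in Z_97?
Since 97 is prime, by Fermat 8^(-1) ≡ 8^{95} ≡ 85 (mod 97). Verify: 8 × 85 = 680 ≡ 1 (mod 97)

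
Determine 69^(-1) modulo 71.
Since 71 is prime, by Fermat 69^(-1) ≡ 69^{69} ≡ 35 (mod 71). Verify: 69 × 35 = 2415 ≡ 1 (mod 71)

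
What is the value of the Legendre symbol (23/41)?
(23/41) = 23^{20} mod 41 = 1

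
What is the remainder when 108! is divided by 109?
By Wilson's theorem, (108)! ≡ -1 ≡ 108 (mod 109)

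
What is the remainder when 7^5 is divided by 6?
By repeated squaring (mod 6): 7^{1}≡1, 7^{2}≡1, 7^{4}≡1. Then 7^{5} = 7^{4+1} ≡ 1 × 1 ≡ 1 (mod 6)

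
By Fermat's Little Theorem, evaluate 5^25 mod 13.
By Fermat: 5^{12} ≡ 1 (mod 13). 25 = 2×12 + 1. So 5^{25} ≡ 5^{1} ≡ 5 (mod 13)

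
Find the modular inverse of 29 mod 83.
Since 83 is prime, by Fermat 29^(-1) ≡ 29^{81} ≡ 63 mod 83. Verify: 29 × 63 = 1827 ≡ 1 mod 83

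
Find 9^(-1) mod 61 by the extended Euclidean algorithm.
Extended GCD: 9(-27) + 61(4) = 1. So 9^(-1) ≡ -27 ≡ 34 mod 61. Verify: 9 × 34 = 306 ≡ 1 mod 61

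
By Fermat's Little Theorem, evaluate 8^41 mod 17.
By Fermat: 8^{16} ≡ 1 (mod 17). 41 = 2×16 + 9. So 8^{41} ≡ 8^{9} ≡ 8 (mod 17)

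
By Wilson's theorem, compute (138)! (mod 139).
By Wilson's theorem, (138)! ≡ -1 ≡ 138 (mod 139)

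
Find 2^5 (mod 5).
Using Fermat: 2^{4} ≡ 1 (mod 5). 5 ≡ 1 (mod 4). So 2^{5} ≡ 2^{1} ≡ 2 (mod 5)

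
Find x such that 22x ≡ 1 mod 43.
Since 43 is prime, by Fermat 22^(-1) ≡ 22^{41} ≡ 2 mod 43. Verify: 22 × 2 = 44 ≡ 1 mod 43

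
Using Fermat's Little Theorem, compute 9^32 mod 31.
By Fermat: 9^{30} ≡ 1 (mod 31). So 9^{32} = 9^{30} · 9^{2} ≡ 9^{2} ≡ 19 (mod 31)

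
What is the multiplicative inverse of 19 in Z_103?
Since 103 is prime, by Fermat 19^(-1) ≡ 19^{101} ≡ 38 (mod 103). Verify: 19 × 38 = 722 ≡ 1 (mod 103)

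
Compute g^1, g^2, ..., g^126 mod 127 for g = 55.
55^1, 55^2, ..., 55^{126} mod 127: [55, 104, 5, 21, 12, 25, 105, 60, 125, 17, 46, 117, 85, 103, 77, 44, 7, 4, 93, 35, 20, 84, 48, 100, 39, 113, 119, 68, 57, 87, 86, 31, 54, 49, 28, 16, 118, 13, 80, 82, 65, 19, 29, 71, 95, 18, 101, 94, 90, 124, 89, 69, 112, 64, 91, 52, 66, 74, 6, 76, 116, 30, 126, 72, 23, 122, 106, 115, 102, 22, 67, 2, 110, 81, 10, 42, 24, 50, 83, 120, 123, 34, 92, 107, 43, 79, 27, 88, 14, 8, 59, 70, 40, 41, 96, 73, 78, 99, 111, 9, 114, 47, 45, 62, 108, 98, 56, 32, 109, 26, 33, 37, 3, 38, 58, 15, 63, 36, 75, 61, 53, 121, 51, 11, 97, 1]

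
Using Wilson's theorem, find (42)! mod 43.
By Wilson's theorem, (42)! ≡ -1 ≡ 42 mod 43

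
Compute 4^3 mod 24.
4^{3} = 64 ≡ 16 mod 24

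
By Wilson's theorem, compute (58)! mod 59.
By Wilson's theorem, (58)! ≡ -1 ≡ 58 mod 59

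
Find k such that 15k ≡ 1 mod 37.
Since 37 is prime, by Fermat 15^(-1) ≡ 15^{35} ≡ 5 mod 37. Verify: 15 × 5 = 75 ≡ 1 mod 37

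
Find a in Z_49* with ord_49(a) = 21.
2 has order 21 mod 49 since 2^{21} ≡ 1 mod 49 and no smaller power works.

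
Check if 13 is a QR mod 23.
By Euler's criterion: 13^{11} ≡ 1 mod 23. Since this equals 1, 13 is a QR.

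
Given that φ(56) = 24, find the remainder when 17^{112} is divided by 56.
By Euler: 17^{24} ≡ 1 (mod 56) since gcd(17, 56) = 1. 112 = 4×24 + 16. So 17^{112} ≡ 17^{16} ≡ 25 (mod 56)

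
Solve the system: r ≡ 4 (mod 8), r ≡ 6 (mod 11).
M = 8 × 11 = 88. M₁ = 11, y₁ ≡ 3 (mod 8). M₂ = 8, y₂ ≡ 7 (mod 11). r = 4×11×3 + 6×8×7 ≡ 28 (mod 88)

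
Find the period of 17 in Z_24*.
Powers of 17 mod 24: 17^1≡17, 17^2≡1. ord_24(17) = 2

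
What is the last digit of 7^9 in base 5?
Using Fermat: 7^{4} ≡ 1 (mod 5). 9 ≡ 1 (mod 4). So 7^{9} ≡ 7^{1} ≡ 2 (mod 5)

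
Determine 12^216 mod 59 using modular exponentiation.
Using Fermat: 12^{58} ≡ 1 (mod 59). 216 ≡ 42 (mod 58). So 12^{216} ≡ 12^{42} ≡ 19 (mod 59)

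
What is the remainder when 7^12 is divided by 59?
By repeated squaring mod 59: 7^{1}≡7, 7^{2}≡49, 7^{4}≡41, 7^{8}≡29. Then 7^{12} = 7^{8+4} ≡ 29 × 41 ≡ 9 mod 59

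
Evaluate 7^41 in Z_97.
By repeated squaring mod 97: 7^{1}≡7, 7^{2}≡49, 7^{4}≡73, 7^{8}≡91, 7^{16}≡36, 7^{32}≡35. Then 7^{41} = 7^{32+8+1} ≡ 35 × 91 × 7 ≡ 82 mod 97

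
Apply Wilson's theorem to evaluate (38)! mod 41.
(40)! = (38)! × (39) × (40) ≡ -1 mod 41. So (38)! ≡ -1 × [(40)(39)]^(-1) ≡ 20 mod 41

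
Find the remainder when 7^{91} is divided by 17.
By Fermat: 7^{16} ≡ 1 (mod 17). 91 = 5×16 + 11. So 7^{91} ≡ 7^{11} ≡ 14 (mod 17)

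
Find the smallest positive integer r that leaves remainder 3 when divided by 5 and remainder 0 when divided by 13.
M = 5 × 13 = 65. M₁ = 13, y₁ ≡ 2 mod 5. M₂ = 5, y₂ ≡ 8 mod 13. r = 3×13×2 + 0×5×8 ≡ 13 mod 65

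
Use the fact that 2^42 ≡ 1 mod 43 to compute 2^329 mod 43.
By Fermat: 2^{42} ≡ 1 mod 43. 329 ≡ 35 mod 42. So 2^{329} ≡ 2^{35} ≡ 42 mod 43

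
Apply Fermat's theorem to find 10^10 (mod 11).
By Fermat's Little Theorem, 10^{10} ≡ 1 (mod 11) since 11 is prime and gcd(10, 11) = 1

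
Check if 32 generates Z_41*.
32^{4} ≡ 1 mod 41 and 4 < 40, so ord_41(32) = 4 ≠ 40 and 32 is not a primitive root.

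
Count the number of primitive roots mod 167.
A prime p has φ(p-1) primitive roots; here φ(166) = 82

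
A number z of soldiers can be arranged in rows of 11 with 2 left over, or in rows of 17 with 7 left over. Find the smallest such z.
M = 11 × 17 = 187. M₁ = 17, y₁ ≡ 2 mod 11. M₂ = 11, y₂ ≡ 14 mod 17. z = 2×17×2 + 7×11×14 ≡ 24 mod 187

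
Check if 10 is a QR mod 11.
By Euler's criterion: 10^{5} ≡ 10 mod 11. Since this equals -1 (≡ 10), 10 is not a QR.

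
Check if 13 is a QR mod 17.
By Euler's criterion: 13^{8} ≡ 1 mod 17. Since this equals 1, 13 is a QR.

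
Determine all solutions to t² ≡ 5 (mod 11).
The square roots of 5 mod 11 are 4 and 7. Verify: 4² = 16 ≡ 5 (mod 11)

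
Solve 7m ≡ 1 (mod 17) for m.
Since 17 is prime, by Fermat 7^(-1) ≡ 7^{15} ≡ 5 (mod 17). Verify: 7 × 5 = 35 ≡ 1 (mod 17)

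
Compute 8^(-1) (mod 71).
Since 71 is prime, by Fermat 8^(-1) ≡ 8^{69} ≡ 9 (mod 71). Verify: 8 × 9 = 72 ≡ 1 (mod 71)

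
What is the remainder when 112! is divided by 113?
By Wilson's theorem, (112)! ≡ -1 ≡ 112 (mod 113)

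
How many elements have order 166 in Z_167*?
A prime p has φ(p-1) primitive roots; here φ(166) = 82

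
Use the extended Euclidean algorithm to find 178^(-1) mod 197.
Extended GCD: 178(-83) + 197(75) = 1. So 178^(-1) ≡ -83 ≡ 114 (mod 197). Verify: 178 × 114 = 20292 ≡ 1 (mod 197)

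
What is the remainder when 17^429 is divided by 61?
Using Fermat: 17^{60} ≡ 1 (mod 61). 429 ≡ 9 (mod 60). So 17^{429} ≡ 17^{9} ≡ 8 (mod 61)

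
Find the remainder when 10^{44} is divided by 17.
By Fermat: 10^{16} ≡ 1 mod 17. 44 = 2×16 + 12. So 10^{44} ≡ 10^{12} ≡ 13 mod 17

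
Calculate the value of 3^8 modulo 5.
Using Fermat: 3^{4} ≡ 1 (mod 5). 8 ≡ 0 (mod 4). So 3^{8} ≡ 3^{0} ≡ 1 (mod 5)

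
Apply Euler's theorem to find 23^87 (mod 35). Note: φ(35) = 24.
By Euler: 23^{24} ≡ 1 (mod 35) since gcd(23, 35) = 1. 87 = 3×24 + 15. So 23^{87} ≡ 23^{15} ≡ 22 (mod 35)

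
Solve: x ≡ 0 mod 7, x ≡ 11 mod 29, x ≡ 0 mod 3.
M = 7 × 29 × 3 = 609. M₁ = 87, y₁ ≡ 5 mod 7. M₂ = 21, y₂ ≡ 18 mod 29. M₃ = 203, y₃ ≡ 2 mod 3. x = 0×87×5 + 11×21×18 + 0×203×2 ≡ 504 mod 609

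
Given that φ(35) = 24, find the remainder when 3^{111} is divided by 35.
By Euler: 3^{24} ≡ 1 mod 35 since gcd(3, 35) = 1. 111 = 4×24 + 15. So 3^{111} ≡ 3^{15} ≡ 27 mod 35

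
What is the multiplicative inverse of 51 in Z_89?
Since 89 is prime, by Fermat 51^(-1) ≡ 51^{87} ≡ 7 (mod 89). Verify: 51 × 7 = 357 ≡ 1 (mod 89)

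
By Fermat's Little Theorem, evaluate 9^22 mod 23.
By Fermat's Little Theorem, 9^{22} ≡ 1 mod 23 since 23 is prime and gcd(9, 23) = 1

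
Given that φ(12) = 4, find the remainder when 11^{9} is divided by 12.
By Euler: 11^{4} ≡ 1 (mod 12) since gcd(11, 12) = 1. 9 = 2×4 + 1. So 11^{9} ≡ 11^{1} ≡ 11 (mod 12)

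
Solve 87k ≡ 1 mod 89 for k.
Since 89 is prime, by Fermat 87^(-1) ≡ 87^{87} ≡ 44 mod 89. Verify: 87 × 44 = 3828 ≡ 1 mod 89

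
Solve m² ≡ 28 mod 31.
The square roots of 28 mod 31 are 20 and 11. Verify: 20² = 400 ≡ 28 mod 31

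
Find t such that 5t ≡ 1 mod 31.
Since 31 is prime, by Fermat 5^(-1) ≡ 5^{29} ≡ 25 mod 31. Verify: 5 × 25 = 125 ≡ 1 mod 31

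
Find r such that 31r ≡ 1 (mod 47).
Since 47 is prime, by Fermat 31^(-1) ≡ 31^{45} ≡ 44 (mod 47). Verify: 31 × 44 = 1364 ≡ 1 (mod 47)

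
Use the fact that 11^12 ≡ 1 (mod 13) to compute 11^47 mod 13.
By Fermat: 11^{12} ≡ 1 (mod 13). 47 = 3×12 + 11. So 11^{47} ≡ 11^{11} ≡ 6 (mod 13)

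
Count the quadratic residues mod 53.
For prime 53, there are (p-1)/2 = (53-1)/2 = 26 quadratic residues (excluding 0).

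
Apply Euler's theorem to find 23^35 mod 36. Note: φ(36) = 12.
By Euler: 23^{12} ≡ 1 mod 36 since gcd(23, 36) = 1. 35 = 2×12 + 11. So 23^{35} ≡ 23^{11} ≡ 11 mod 36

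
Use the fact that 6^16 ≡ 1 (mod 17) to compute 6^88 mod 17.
By Fermat: 6^{16} ≡ 1 (mod 17). 88 = 5×16 + 8. So 6^{88} ≡ 6^{8} ≡ 16 (mod 17)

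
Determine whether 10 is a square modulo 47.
By Euler's criterion: 10^{23} ≡ 46 mod 47. Since this equals -1 (≡ 46), 10 is not a QR.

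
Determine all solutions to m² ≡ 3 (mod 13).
The square roots of 3 mod 13 are 9 and 4. Verify: 9² = 81 ≡ 3 (mod 13)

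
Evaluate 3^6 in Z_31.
By repeated squaring mod 31: 3^{1}≡3, 3^{2}≡9, 3^{4}≡19. Then 3^{6} = 3^{4+2} ≡ 19 × 9 ≡ 16 mod 31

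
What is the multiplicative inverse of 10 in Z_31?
Since 31 is prime, by Fermat 10^(-1) ≡ 10^{29} ≡ 28 mod 31. Verify: 10 × 28 = 280 ≡ 1 mod 31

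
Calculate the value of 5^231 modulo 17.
Using Fermat: 5^{16} ≡ 1 mod 17. 231 ≡ 7 mod 16. So 5^{231} ≡ 5^{7} ≡ 10 mod 17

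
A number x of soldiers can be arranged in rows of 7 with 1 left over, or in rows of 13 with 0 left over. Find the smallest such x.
M = 7 × 13 = 91. M₁ = 13, y₁ ≡ 6 (mod 7). M₂ = 7, y₂ ≡ 2 (mod 13). x = 1×13×6 + 0×7×2 ≡ 78 (mod 91)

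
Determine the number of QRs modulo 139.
Exactly half the non-zero residues mod a prime are QRs: (139-1)/2 = 69.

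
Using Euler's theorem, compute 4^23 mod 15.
By Euler: 4^{8} ≡ 1 mod 15 since gcd(4, 15) = 1. 23 = 2×8 + 7. So 4^{23} ≡ 4^{7} ≡ 4 mod 15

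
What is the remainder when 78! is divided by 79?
By Wilson's theorem, (78)! ≡ -1 ≡ 78 (mod 79)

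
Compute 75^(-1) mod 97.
Since 97 is prime, by Fermat 75^(-1) ≡ 75^{95} ≡ 22 mod 97. Verify: 75 × 22 = 1650 ≡ 1 mod 97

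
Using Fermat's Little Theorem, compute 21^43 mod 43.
By Fermat: 21^{42} ≡ 1 (mod 43). So 21^{43} = 21^{42} · 21^{1} ≡ 21^{1} ≡ 21 (mod 43)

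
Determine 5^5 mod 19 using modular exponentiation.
By repeated squaring (mod 19): 5^{1}≡5, 5^{2}≡6, 5^{4}≡17. Then 5^{5} = 5^{4+1} ≡ 17 × 5 ≡ 9 (mod 19)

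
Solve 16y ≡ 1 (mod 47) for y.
Since 47 is prime, by Fermat 16^(-1) ≡ 16^{45} ≡ 3 (mod 47). Verify: 16 × 3 = 48 ≡ 1 (mod 47)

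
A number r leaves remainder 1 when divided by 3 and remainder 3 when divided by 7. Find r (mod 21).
M = 3 × 7 = 21. M₁ = 7, y₁ ≡ 1 (mod 3). M₂ = 3, y₂ ≡ 5 (mod 7). r = 1×7×1 + 3×3×5 ≡ 10 (mod 21)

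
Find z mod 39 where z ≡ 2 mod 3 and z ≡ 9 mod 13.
M = 3 × 13 = 39. M₁ = 13, y₁ ≡ 1 mod 3. M₂ = 3, y₂ ≡ 9 mod 13. z = 2×13×1 + 9×3×9 ≡ 35 mod 39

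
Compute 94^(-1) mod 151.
Since 151 is prime, by Fermat 94^(-1) ≡ 94^{149} ≡ 98 mod 151. Verify: 94 × 98 = 9212 ≡ 1 mod 151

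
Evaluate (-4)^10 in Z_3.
Using Fermat: (-4)^{2} ≡ 1 mod 3. 10 ≡ 0 mod 2. So (-4)^{10} ≡ (-4)^{0} ≡ 1 mod 3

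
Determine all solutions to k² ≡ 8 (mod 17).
The square roots of 8 mod 17 are 12 and 5. Verify: 12² = 144 ≡ 8 (mod 17)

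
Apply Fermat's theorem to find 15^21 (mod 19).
By Fermat: 15^{18} ≡ 1 (mod 19). So 15^{21} = 15^{18} · 15^{3} ≡ 15^{3} ≡ 12 (mod 19)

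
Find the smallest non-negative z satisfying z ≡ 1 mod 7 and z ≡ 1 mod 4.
M = 7 × 4 = 28. M₁ = 4, y₁ ≡ 2 mod 7. M₂ = 7, y₂ ≡ 3 mod 4. z = 1×4×2 + 1×7×3 ≡ 1 mod 28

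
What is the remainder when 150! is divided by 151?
By Wilson's theorem, (150)! ≡ -1 ≡ 150 (mod 151)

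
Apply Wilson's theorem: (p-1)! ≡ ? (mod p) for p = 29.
By Wilson's theorem, (28)! ≡ -1 ≡ 28 (mod 29)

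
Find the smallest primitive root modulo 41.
g = 6. For each prime q|40: 6^{20}≡40, 6^{8}≡10, none ≡ 1, so ord_41(6) = 40 and 6 is a primitive root.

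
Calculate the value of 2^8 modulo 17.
By repeated squaring (mod 17): 2^{1}≡2, 2^{2}≡4, 2^{4}≡16, 2^{8}≡1. So 2^{8} ≡ 1 (mod 17)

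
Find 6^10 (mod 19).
By repeated squaring (mod 19): 6^{1}≡6, 6^{2}≡17, 6^{4}≡4, 6^{8}≡16. Then 6^{10} = 6^{8+2} ≡ 16 × 17 ≡ 6 (mod 19)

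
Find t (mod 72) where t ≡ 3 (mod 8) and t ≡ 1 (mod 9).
M = 8 × 9 = 72. M₁ = 9, y₁ ≡ 1 (mod 8). M₂ = 8, y₂ ≡ 8 (mod 9). t = 3×9×1 + 1×8×8 ≡ 19 (mod 72)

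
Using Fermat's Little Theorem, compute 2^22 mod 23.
By Fermat's Little Theorem, 2^{22} ≡ 1 (mod 23) since 23 is prime and gcd(2, 23) = 1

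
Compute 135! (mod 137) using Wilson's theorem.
(136)! = (135)! × (136) ≡ -1 (mod 137). So (135)! ≡ -1 × (136)^(-1) ≡ (-1)×(-1) = 1 (mod 137)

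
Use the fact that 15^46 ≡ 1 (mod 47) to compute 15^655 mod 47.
By Fermat: 15^{46} ≡ 1 (mod 47). 655 ≡ 11 (mod 46). So 15^{655} ≡ 15^{11} ≡ 5 (mod 47)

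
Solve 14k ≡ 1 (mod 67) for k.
Since 67 is prime, by Fermat 14^(-1) ≡ 14^{65} ≡ 24 (mod 67). Verify: 14 × 24 = 336 ≡ 1 (mod 67)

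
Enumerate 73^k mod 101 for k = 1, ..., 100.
73^1, 73^2, ..., 73^{100} mod 101: [73, 77, 66, 71, 32, 13, 40, 92, 50, 14, 12, 68, 15, 85, 44, 81, 55, 76, 94, 95, 67, 43, 8, 79, 10, 23, 63, 54, 3, 17, 29, 97, 11, 96, 39, 19, 74, 49, 42, 36, 2, 45, 53, 31, 41, 64, 26, 80, 83, 100, 28, 24, 35, 30, 69, 88, 61, 9, 51, 87, 89, 33, 86, 16, 57, 20, 46, 25, 7, 6, 34, 58, 93, 22, 91, 78, 38, 47, 98, 84, 72, 4, 90, 5, 62, 82, 27, 52, 59, 65, 99, 56, 48, 70, 60, 37, 75, 21, 18, 1]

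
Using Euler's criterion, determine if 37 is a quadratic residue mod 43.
By Euler's criterion: 37^{21} ≡ 42 (mod 43). Since this equals -1 (≡ 42), 37 is not a QR.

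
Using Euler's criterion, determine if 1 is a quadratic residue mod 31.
By Euler's criterion: 1^{15} ≡ 1 (mod 31). Since this equals 1, 1 is a QR.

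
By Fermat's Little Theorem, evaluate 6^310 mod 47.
By Fermat: 6^{46} ≡ 1 mod 47. 310 ≡ 34 mod 46. So 6^{310} ≡ 6^{34} ≡ 14 mod 47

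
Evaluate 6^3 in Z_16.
6^{3} = 216 ≡ 8 mod 16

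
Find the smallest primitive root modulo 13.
g = 2. Powers: [2, 4, 8, 3, 6, 12, ...] generates all 12 non-zero residues.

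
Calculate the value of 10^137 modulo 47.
Using Fermat: 10^{46} ≡ 1 (mod 47). 137 ≡ 45 (mod 46). So 10^{137} ≡ 10^{45} ≡ 33 (mod 47)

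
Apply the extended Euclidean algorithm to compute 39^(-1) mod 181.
Extended GCD: 39(65) + 181(-14) = 1. So 39^(-1) ≡ 65 mod 181. Verify: 39 × 65 = 2535 ≡ 1 mod 181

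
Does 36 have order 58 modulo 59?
36^{29} ≡ 1 (mod 59) and 29 < 58, so ord_59(36) = 29 ≠ 58 and 36 is not a primitive root.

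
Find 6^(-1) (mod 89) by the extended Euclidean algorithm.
Extended GCD: 6(15) + 89(-1) = 1. So 6^(-1) ≡ 15 (mod 89). Verify: 6 × 15 = 90 ≡ 1 (mod 89)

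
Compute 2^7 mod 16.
By repeated squaring mod 16: 2^{1}≡2, 2^{2}≡4, 2^{4}≡0. Then 2^{7} = 2^{4+2+1} ≡ 0 × 4 × 2 ≡ 0 mod 16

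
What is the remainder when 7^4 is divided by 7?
7^{4} = 2401 ≡ 0 (mod 7)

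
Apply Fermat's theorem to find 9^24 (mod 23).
By Fermat: 9^{22} ≡ 1 (mod 23). So 9^{24} = 9^{22} · 9^{2} ≡ 9^{2} ≡ 12 (mod 23)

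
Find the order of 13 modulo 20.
Powers of 13 mod 20: 13^1≡13, 13^2≡9, 13^3≡17, 13^4≡1. ord_20(13) = 4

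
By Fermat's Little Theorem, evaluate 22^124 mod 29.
By Fermat: 22^{28} ≡ 1 mod 29. 124 = 4×28 + 12. So 22^{124} ≡ 22^{12} ≡ 16 mod 29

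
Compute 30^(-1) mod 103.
Since 103 is prime, by Fermat 30^(-1) ≡ 30^{101} ≡ 79 mod 103. Verify: 30 × 79 = 2370 ≡ 1 mod 103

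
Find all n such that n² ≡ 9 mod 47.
The square roots of 9 mod 47 are 3 and 44. Verify: 3² = 9 ≡ 9 mod 47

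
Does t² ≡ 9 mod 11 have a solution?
By Euler's criterion: 9^{5} ≡ 1 mod 11. Since this equals 1, 9 is a QR.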